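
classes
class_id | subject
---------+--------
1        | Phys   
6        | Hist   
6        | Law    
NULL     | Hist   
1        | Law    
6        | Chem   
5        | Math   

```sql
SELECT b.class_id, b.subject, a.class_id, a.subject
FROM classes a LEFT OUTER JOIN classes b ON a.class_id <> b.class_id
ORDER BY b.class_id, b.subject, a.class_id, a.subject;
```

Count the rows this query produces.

LEFT JOIN keeps every row from `classes a`; unmatched rows get NULL for `classes b`'s columns.
Matching on a.class_id <> b.class_id. A NULL in a compared column never satisfies the condition.
Matched pairs: 22; unmatched a rows kept: 1.
Total: 22 matched + 1 padded = 23 rows.

23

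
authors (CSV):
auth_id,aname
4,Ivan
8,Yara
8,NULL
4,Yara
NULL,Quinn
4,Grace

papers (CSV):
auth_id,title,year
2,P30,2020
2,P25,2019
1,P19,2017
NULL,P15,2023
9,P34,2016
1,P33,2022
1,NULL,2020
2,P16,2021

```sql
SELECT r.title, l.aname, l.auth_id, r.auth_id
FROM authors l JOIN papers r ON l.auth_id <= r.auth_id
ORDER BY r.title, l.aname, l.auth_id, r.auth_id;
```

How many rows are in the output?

INNER JOIN keeps only pairs where the ON condition holds.
Matching on l.auth_id <= r.auth_id. A NULL in a compared column never satisfies the condition.
- l[0] auth_id=4 → 1 match(es) in r → 1 row(s).
- l[1] auth_id=8 → 1 match(es) in r → 1 row(s).
- l[2] auth_id=8 → 1 match(es) in r → 1 row(s).
- l[3] auth_id=4 → 1 match(es) in r → 1 row(s).
- l[4] auth_id=NULL → no match; dropped.
- l[5] auth_id=4 → 1 match(es) in r → 1 row(s).
Total: 5 rows.

5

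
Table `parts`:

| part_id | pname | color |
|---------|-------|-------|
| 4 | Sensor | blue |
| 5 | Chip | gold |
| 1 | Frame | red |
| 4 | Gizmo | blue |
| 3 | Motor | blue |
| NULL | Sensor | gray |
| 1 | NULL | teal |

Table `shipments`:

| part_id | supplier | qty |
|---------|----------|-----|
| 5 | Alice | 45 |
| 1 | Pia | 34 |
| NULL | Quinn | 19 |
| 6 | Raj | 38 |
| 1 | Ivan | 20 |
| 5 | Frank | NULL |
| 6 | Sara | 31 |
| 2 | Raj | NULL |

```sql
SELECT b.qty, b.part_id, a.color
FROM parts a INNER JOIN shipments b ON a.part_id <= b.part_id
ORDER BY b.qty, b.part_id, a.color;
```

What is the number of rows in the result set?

30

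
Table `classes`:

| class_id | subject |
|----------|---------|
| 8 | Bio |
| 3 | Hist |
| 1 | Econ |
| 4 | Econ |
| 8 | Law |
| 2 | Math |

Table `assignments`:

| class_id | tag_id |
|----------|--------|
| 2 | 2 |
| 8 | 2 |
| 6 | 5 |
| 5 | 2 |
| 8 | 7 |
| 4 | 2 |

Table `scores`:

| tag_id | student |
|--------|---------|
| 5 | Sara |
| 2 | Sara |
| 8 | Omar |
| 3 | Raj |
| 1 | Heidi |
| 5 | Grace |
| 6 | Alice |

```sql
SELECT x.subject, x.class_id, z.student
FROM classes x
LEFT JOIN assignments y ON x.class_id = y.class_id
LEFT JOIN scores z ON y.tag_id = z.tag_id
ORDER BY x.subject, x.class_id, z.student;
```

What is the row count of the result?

Evaluate left to right. First `classes x LEFT JOIN assignments y` on class_id: 8 row(s).
Then LEFT JOIN `scores z` on tag_id: each of those 8 rows is kept; rows whose y.tag_id has no match in z get NULL for z's columns.
Result: 8 row(s).

8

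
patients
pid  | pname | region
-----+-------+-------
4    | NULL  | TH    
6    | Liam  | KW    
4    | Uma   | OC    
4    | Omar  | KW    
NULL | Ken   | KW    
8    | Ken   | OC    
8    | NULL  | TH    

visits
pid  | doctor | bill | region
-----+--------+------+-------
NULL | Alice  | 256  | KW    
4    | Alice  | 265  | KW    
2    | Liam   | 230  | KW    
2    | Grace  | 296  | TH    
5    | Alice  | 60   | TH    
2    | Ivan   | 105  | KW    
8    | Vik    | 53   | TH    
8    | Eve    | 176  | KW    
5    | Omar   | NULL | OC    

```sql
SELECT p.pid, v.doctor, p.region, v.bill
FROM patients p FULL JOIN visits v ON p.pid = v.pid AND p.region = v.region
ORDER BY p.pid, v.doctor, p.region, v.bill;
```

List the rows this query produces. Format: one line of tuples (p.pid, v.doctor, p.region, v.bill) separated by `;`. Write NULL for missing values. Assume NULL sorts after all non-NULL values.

(4, Alice, KW, 265); (4, NULL, OC, NULL); (4, NULL, TH, NULL); (6, NULL, KW, NULL); (8, Vik, TH, 53); (8, NULL, OC, NULL); (NULL, Alice, NULL, 60); (NULL, Alice, NULL, 256); (NULL, Eve, NULL, 176); (NULL, Grace, NULL, 296); (NULL, Ivan, NULL, 105); (NULL, Liam, NULL, 230); (NULL, Omar, NULL, NULL); (NULL, NULL, KW, NULL)

FULL OUTER JOIN keeps every row from both sides; unmatched rows get NULL for the other side's columns.
Matching on p.pid = v.pid AND p.region = v.region. A NULL in a compared column never satisfies the condition.
- p row (pid=4, region=TH): no match → kept, v columns NULL.
- p row (pid=6, region=KW): no match → kept, v columns NULL.
- p row (pid=4, region=OC): no match → kept, v columns NULL.
- p row (pid=4, region=KW): matches 1 v row(s) → 1 output row(s).
- p row (pid=NULL, region=KW): no match → kept, v columns NULL.
- p row (pid=8, region=OC): no match → kept, v columns NULL.
- p row (pid=8, region=TH): matches 1 v row(s) → 1 output row(s).
- 7 v row(s) had no p match → kept, p columns NULL.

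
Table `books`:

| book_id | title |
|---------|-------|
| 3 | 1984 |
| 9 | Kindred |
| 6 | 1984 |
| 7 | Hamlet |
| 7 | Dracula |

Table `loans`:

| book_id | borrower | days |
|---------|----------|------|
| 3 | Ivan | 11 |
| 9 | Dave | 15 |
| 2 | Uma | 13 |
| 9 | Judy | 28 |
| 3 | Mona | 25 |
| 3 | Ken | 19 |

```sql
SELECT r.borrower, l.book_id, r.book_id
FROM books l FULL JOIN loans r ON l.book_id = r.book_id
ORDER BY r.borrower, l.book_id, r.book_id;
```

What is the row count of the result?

FULL OUTER JOIN keeps every row from both sides; unmatched rows get NULL for the other side's columns.
Matching on l.book_id = r.book_id.
Matched pairs: 5; unmatched l rows kept: 3; unmatched r rows kept: 1.
Total: 5 matched + 4 padded = 9 rows.

9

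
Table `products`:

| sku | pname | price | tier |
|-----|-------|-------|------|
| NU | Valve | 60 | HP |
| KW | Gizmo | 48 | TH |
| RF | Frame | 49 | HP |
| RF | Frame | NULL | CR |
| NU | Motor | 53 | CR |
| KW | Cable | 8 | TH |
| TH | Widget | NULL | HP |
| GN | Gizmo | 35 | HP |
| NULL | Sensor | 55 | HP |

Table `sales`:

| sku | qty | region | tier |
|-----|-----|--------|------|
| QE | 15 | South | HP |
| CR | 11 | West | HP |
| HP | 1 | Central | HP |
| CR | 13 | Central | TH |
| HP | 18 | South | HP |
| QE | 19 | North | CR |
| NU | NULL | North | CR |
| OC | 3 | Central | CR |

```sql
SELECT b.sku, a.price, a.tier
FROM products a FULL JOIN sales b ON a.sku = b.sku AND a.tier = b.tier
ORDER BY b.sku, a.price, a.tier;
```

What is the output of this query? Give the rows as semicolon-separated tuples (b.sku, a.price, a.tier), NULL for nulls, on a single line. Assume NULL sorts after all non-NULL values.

(CR, NULL, NULL); (CR, NULL, NULL); (HP, NULL, NULL); (HP, NULL, NULL); (NU, 53, CR); (OC, NULL, NULL); (QE, NULL, NULL); (QE, NULL, NULL); (NULL, 8, TH); (NULL, 35, HP); (NULL, 48, TH); (NULL, 49, HP); (NULL, 55, HP); (NULL, 60, HP); (NULL, NULL, CR); (NULL, NULL, HP)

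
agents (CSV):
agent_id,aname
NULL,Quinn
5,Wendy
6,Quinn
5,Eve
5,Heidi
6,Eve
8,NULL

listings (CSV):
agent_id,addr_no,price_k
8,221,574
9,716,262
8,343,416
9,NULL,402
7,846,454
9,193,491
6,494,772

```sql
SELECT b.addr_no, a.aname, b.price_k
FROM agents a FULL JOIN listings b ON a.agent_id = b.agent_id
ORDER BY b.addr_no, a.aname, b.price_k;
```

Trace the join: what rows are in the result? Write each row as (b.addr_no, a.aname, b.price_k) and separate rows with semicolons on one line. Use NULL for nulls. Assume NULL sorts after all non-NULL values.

(193, NULL, 491); (221, NULL, 574); (343, NULL, 416); (494, Eve, 772); (494, Quinn, 772); (716, NULL, 262); (846, NULL, 454); (NULL, Eve, NULL); (NULL, Heidi, NULL); (NULL, Quinn, NULL); (NULL, Wendy, NULL); (NULL, NULL, 402)

FULL OUTER JOIN keeps every row from both sides; unmatched rows get NULL for the other side's columns.
Matching on a.agent_id = b.agent_id. A NULL in a compared column never satisfies the condition.
- agent_id=NULL: no b row matches, row kept with b columns NULL.
- agent_id=5: no b row matches, row kept with b columns NULL.
- agent_id=6: 1 matching b row(s), so 1 row(s) emitted.
- agent_id=5: no b row matches, row kept with b columns NULL.
- agent_id=5: no b row matches, row kept with b columns NULL.
- agent_id=6: 1 matching b row(s), so 1 row(s) emitted.
- agent_id=8: 2 matching b row(s), so 2 row(s) emitted.
- 4 row(s) from b found no a partner → padded with NULL.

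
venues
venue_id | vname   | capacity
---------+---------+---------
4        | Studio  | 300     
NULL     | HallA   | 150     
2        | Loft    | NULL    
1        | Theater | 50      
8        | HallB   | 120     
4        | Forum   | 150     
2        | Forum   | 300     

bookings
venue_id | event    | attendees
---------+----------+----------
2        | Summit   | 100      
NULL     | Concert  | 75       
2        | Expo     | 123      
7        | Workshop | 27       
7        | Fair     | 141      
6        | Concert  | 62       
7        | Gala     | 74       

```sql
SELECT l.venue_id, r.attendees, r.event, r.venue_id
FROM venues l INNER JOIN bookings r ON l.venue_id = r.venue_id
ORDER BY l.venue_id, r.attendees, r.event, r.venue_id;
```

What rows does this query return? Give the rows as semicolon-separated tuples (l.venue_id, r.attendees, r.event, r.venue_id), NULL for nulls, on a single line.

INNER JOIN keeps only pairs where the ON condition holds.
Matching on l.venue_id = r.venue_id. A NULL in a compared column never satisfies the condition.
Matched pairs: 4.

(2, 100, Summit, 2); (2, 100, Summit, 2); (2, 123, Expo, 2); (2, 123, Expo, 2)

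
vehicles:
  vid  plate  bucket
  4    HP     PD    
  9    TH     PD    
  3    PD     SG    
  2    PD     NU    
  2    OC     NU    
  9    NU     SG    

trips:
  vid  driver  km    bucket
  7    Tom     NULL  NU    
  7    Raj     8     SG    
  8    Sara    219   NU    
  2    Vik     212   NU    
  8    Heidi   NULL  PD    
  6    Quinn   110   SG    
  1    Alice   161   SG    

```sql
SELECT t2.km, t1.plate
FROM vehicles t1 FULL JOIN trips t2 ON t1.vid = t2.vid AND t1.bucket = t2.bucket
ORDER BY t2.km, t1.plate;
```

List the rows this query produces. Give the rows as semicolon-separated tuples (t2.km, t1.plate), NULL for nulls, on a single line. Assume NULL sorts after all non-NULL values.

(8, NULL); (110, NULL); (161, NULL); (212, OC); (212, PD); (219, NULL); (NULL, HP); (NULL, NU); (NULL, PD); (NULL, TH); (NULL, NULL); (NULL, NULL)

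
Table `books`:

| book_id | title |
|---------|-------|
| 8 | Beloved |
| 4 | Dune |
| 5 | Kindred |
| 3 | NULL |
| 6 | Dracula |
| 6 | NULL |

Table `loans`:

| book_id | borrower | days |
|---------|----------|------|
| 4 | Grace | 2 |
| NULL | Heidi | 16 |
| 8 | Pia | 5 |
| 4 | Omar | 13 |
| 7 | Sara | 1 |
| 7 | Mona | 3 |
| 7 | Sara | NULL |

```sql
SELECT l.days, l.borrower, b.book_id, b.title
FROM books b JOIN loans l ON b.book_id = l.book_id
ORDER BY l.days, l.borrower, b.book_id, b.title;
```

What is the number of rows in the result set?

3

INNER JOIN keeps only pairs where the ON condition holds.
Matching on b.book_id = l.book_id. A NULL in a compared column never satisfies the condition.
Matched pairs: 3.
Total: 3 rows.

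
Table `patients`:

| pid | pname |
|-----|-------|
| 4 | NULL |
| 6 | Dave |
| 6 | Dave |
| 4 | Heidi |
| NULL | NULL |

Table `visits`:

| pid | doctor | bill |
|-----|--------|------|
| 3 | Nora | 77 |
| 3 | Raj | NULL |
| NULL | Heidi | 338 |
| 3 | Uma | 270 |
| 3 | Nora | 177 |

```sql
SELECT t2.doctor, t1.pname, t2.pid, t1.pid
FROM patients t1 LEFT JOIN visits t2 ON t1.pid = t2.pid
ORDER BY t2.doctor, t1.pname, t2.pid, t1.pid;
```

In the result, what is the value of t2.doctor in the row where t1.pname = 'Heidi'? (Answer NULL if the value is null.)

NULL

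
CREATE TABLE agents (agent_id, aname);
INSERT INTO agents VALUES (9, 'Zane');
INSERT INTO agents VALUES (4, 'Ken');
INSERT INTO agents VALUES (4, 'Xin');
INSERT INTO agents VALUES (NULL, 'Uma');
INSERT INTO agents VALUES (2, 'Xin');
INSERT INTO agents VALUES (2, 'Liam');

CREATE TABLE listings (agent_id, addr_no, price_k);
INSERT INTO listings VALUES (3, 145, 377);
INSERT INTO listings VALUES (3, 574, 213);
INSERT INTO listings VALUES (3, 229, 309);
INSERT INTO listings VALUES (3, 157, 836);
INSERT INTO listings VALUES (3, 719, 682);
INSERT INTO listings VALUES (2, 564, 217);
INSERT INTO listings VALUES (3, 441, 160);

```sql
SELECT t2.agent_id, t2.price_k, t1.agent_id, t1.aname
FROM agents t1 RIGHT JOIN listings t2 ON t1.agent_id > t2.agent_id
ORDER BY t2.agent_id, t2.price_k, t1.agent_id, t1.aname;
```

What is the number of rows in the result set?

RIGHT JOIN keeps every row from `listings`; unmatched rows get NULL for `agents`'s columns.
Matching on t1.agent_id > t2.agent_id. A NULL in a compared column never satisfies the condition.
- t1 row (agent_id=9): matches 7 t2 row(s) → 7 output row(s).
- t1 row (agent_id=4): matches 7 t2 row(s) → 7 output row(s).
- t1 row (agent_id=4): matches 7 t2 row(s) → 7 output row(s).
- t1 row (agent_id=NULL): no match.
- t1 row (agent_id=2): no match.
- t1 row (agent_id=2): no match.
- every t2 row matched at least one t1 row.
Total: 21 rows.

21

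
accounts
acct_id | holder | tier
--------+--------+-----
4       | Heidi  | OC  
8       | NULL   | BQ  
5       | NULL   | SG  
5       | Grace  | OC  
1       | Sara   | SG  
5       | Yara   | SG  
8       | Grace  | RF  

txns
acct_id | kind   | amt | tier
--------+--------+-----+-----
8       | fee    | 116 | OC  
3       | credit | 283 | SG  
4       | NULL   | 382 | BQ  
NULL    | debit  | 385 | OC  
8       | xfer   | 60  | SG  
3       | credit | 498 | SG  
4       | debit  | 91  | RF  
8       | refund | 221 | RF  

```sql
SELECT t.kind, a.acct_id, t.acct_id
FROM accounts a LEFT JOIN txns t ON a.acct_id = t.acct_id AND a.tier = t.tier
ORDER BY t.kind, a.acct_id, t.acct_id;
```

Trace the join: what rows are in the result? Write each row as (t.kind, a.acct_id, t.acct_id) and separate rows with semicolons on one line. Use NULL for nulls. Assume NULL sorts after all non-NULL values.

LEFT JOIN keeps every row from `accounts`; unmatched rows get NULL for `txns`'s columns.
Matching on a.acct_id = t.acct_id AND a.tier = t.tier. A NULL in a compared column never satisfies the condition.
- a (acct_id=4, tier=OC) has no partner → padded with NULL.
- a (acct_id=8, tier=BQ) has no partner → padded with NULL.
- a (acct_id=5, tier=SG) has no partner → padded with NULL.
- a (acct_id=5, tier=OC) has no partner → padded with NULL.
- a (acct_id=1, tier=SG) has no partner → padded with NULL.
- a (acct_id=5, tier=SG) has no partner → padded with NULL.
- a (acct_id=8, tier=RF) pairs with 1 row(s) of t.
After projecting and ordering:
t.kind | a.acct_id | t.acct_id
refund | 8 | 8
NULL | 1 | NULL
NULL | 4 | NULL
NULL | 5 | NULL
NULL | 5 | NULL
NULL | 5 | NULL
NULL | 8 | NULL

(refund, 8, 8); (NULL, 1, NULL); (NULL, 4, NULL); (NULL, 5, NULL); (NULL, 5, NULL); (NULL, 5, NULL); (NULL, 8, NULL)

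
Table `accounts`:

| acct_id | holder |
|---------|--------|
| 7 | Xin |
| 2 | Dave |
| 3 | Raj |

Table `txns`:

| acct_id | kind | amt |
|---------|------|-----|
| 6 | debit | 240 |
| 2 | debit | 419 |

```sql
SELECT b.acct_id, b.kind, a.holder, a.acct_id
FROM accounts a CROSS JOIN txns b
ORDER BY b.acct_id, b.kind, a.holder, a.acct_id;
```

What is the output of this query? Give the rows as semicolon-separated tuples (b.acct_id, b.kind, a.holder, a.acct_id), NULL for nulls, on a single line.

(2, debit, Dave, 2); (2, debit, Raj, 3); (2, debit, Xin, 7); (6, debit, Dave, 2); (6, debit, Raj, 3); (6, debit, Xin, 7)

CROSS JOIN pairs every row of `accounts` with every row of `txns`: 3 × 2 = 6 rows.
After projecting and ordering:
b.acct_id | b.kind | a.holder | a.acct_id
2 | debit | Dave | 2
2 | debit | Raj | 3
2 | debit | Xin | 7
6 | debit | Dave | 2
6 | debit | Raj | 3
6 | debit | Xin | 7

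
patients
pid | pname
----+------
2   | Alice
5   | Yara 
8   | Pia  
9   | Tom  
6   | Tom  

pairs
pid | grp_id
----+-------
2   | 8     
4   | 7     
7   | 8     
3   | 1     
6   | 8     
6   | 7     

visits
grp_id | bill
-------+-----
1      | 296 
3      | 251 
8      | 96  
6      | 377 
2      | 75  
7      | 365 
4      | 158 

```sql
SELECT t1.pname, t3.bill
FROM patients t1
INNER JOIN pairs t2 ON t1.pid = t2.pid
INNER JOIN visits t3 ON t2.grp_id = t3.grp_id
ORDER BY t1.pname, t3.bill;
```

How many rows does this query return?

3

Step 1 — t1 INNER JOIN t2 on pid → 3 row(s).
Then INNER JOIN `visits t3` on grp_id: keep only rows whose t2.grp_id appears in t3.
Result: 3 row(s).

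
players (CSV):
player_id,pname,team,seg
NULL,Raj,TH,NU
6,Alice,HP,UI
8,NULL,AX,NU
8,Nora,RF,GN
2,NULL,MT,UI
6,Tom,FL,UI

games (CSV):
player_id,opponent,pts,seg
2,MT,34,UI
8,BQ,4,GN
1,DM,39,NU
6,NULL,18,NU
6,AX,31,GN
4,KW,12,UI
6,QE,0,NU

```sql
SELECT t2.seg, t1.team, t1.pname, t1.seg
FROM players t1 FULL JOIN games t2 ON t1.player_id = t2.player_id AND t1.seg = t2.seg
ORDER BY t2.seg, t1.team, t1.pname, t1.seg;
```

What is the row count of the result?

FULL OUTER JOIN keeps every row from both sides; unmatched rows get NULL for the other side's columns.
Matching on t1.player_id = t2.player_id AND t1.seg = t2.seg. A NULL in a compared column never satisfies the condition.
Matched pairs: 2; unmatched t1 rows kept: 4; unmatched t2 rows kept: 5.
Total: 2 matched + 9 padded = 11 rows.

11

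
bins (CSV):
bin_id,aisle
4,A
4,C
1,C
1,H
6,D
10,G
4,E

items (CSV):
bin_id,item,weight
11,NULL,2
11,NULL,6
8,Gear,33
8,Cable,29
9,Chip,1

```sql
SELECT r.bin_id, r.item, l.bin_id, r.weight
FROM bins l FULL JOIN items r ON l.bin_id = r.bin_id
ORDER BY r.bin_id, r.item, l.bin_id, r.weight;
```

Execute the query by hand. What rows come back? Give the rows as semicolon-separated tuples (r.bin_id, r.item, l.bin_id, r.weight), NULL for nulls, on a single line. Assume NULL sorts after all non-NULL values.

FULL OUTER JOIN keeps every row from both sides; unmatched rows get NULL for the other side's columns.
Matching on l.bin_id = r.bin_id.
Matched pairs: 0; unmatched l rows kept: 7; unmatched r rows kept: 5.

(8, Cable, NULL, 29); (8, Gear, NULL, 33); (9, Chip, NULL, 1); (11, NULL, NULL, 2); (11, NULL, NULL, 6); (NULL, NULL, 1, NULL); (NULL, NULL, 1, NULL); (NULL, NULL, 4, NULL); (NULL, NULL, 4, NULL); (NULL, NULL, 4, NULL); (NULL, NULL, 6, NULL); (NULL, NULL, 10, NULL)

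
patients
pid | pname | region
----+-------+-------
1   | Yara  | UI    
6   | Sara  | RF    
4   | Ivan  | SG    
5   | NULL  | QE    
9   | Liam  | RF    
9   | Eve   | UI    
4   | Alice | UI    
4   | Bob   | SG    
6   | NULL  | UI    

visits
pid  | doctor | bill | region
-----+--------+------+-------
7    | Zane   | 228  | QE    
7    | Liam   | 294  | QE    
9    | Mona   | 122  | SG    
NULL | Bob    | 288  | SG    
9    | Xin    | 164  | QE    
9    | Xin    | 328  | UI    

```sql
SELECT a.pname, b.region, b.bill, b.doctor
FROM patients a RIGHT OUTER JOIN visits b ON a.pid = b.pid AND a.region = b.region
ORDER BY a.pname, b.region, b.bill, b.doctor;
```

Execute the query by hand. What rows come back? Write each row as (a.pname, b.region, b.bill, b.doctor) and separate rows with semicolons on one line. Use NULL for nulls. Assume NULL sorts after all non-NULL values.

RIGHT JOIN keeps every row from `visits`; unmatched rows get NULL for `patients`'s columns.
Matching on a.pid = b.pid AND a.region = b.region. A NULL in a compared column never satisfies the condition.
- a (pid=1, region=UI) has no partner in b.
- a (pid=6, region=RF) has no partner in b.
- a (pid=4, region=SG) has no partner in b.
- a (pid=5, region=QE) has no partner in b.
- a (pid=9, region=RF) has no partner in b.
- a (pid=9, region=UI) pairs with 1 row(s) of b.
- a (pid=4, region=UI) has no partner in b.
- a (pid=4, region=SG) has no partner in b.
- a (pid=6, region=UI) has no partner in b.
- 5 row(s) from b found no a partner → padded with NULL.
After projecting and ordering:
a.pname | b.region | b.bill | b.doctor
Eve | UI | 328 | Xin
NULL | QE | 164 | Xin
NULL | QE | 228 | Zane
NULL | QE | 294 | Liam
NULL | SG | 122 | Mona
NULL | SG | 288 | Bob

(Eve, UI, 328, Xin); (NULL, QE, 164, Xin); (NULL, QE, 228, Zane); (NULL, QE, 294, Liam); (NULL, SG, 122, Mona); (NULL, SG, 288, Bob)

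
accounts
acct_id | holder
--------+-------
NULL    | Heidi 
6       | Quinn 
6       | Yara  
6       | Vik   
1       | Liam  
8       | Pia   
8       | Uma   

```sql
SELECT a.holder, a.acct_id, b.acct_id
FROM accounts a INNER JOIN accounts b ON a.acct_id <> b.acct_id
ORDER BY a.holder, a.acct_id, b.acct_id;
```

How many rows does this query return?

22

INNER JOIN keeps only pairs where the ON condition holds.
Matching on a.acct_id <> b.acct_id. A NULL in a compared column never satisfies the condition.
- a (acct_id=NULL) has no partner → excluded.
- a (acct_id=6) pairs with 3 row(s) of b.
- a (acct_id=6) pairs with 3 row(s) of b.
- a (acct_id=6) pairs with 3 row(s) of b.
- a (acct_id=1) pairs with 5 row(s) of b.
- a (acct_id=8) pairs with 4 row(s) of b.
- a (acct_id=8) pairs with 4 row(s) of b.
Total: 22 rows.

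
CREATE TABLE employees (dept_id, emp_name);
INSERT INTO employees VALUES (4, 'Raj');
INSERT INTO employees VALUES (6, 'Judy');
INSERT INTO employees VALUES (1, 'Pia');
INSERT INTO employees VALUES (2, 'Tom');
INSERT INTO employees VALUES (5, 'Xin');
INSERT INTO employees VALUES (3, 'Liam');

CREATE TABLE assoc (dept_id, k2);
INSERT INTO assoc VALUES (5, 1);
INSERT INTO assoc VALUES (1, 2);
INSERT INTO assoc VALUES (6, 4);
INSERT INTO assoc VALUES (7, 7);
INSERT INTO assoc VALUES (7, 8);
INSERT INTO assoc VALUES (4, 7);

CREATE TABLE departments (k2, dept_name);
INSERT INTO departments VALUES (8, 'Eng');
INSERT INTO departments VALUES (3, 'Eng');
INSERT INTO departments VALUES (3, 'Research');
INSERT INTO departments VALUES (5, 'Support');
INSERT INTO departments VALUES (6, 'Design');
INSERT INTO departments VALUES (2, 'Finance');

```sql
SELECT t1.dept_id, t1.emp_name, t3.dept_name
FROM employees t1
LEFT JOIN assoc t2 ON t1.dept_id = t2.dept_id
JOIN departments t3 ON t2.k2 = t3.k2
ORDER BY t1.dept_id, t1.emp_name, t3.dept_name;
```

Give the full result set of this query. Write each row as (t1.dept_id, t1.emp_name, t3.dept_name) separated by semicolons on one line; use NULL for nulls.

Joins associate left-to-right: employees LEFT JOIN assoc on dept_id gives 6 intermediate row(s).
Then INNER JOIN `departments t3` on k2: keep only rows whose t2.k2 appears in t3.

(1, Pia, Finance)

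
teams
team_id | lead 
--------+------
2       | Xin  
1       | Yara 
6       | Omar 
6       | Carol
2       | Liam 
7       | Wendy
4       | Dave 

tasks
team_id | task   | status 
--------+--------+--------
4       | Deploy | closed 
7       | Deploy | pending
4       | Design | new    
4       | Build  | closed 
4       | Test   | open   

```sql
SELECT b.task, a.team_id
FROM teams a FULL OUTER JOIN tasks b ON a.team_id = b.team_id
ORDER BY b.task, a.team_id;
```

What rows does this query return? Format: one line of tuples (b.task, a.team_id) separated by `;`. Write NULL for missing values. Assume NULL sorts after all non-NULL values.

FULL OUTER JOIN keeps every row from both sides; unmatched rows get NULL for the other side's columns.
Matching on a.team_id = b.team_id.
Matched pairs: 5; unmatched a rows kept: 5; unmatched b rows kept: 0.

(Build, 4); (Deploy, 4); (Deploy, 7); (Design, 4); (Test, 4); (NULL, 1); (NULL, 2); (NULL, 2); (NULL, 6); (NULL, 6)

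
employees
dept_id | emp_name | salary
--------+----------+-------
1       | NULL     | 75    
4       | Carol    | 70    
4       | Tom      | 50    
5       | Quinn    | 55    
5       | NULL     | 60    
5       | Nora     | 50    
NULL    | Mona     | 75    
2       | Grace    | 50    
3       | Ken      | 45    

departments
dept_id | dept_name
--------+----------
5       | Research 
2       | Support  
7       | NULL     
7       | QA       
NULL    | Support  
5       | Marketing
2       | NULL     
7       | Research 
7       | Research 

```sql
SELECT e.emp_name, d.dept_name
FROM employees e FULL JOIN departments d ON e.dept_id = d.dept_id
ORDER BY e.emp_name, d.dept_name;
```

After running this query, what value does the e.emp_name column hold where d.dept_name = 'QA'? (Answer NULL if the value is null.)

FULL OUTER JOIN keeps every row from both sides; unmatched rows get NULL for the other side's columns.
Matching on e.dept_id = d.dept_id. A NULL in a compared column never satisfies the condition.
- dept_id=1: no d row matches, row kept with d columns NULL.
- dept_id=4: no d row matches, row kept with d columns NULL.
- dept_id=4: no d row matches, row kept with d columns NULL.
- dept_id=5: 2 matching d row(s), so 2 row(s) emitted.
- dept_id=5: 2 matching d row(s), so 2 row(s) emitted.
- dept_id=5: 2 matching d row(s), so 2 row(s) emitted.
- dept_id=NULL: no d row matches, row kept with d columns NULL.
- dept_id=2: 2 matching d row(s), so 2 row(s) emitted.
- dept_id=3: no d row matches, row kept with d columns NULL.
- 5 d row(s) had no e match → kept, e columns NULL.

NULL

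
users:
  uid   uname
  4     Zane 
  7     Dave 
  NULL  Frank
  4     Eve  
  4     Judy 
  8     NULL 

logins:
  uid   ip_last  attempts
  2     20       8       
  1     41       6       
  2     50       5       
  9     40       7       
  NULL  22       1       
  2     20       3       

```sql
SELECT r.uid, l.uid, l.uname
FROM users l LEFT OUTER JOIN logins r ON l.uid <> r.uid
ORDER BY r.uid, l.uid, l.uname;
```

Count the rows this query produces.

LEFT JOIN keeps every row from `users`; unmatched rows get NULL for `logins`'s columns.
Matching on l.uid <> r.uid. A NULL in a compared column never satisfies the condition.
- l[0] uid=4 → 5 match(es) in r → 5 row(s).
- l[1] uid=7 → 5 match(es) in r → 5 row(s).
- l[2] uid=NULL → no match; kept with NULLs on the r side.
- l[3] uid=4 → 5 match(es) in r → 5 row(s).
- l[4] uid=4 → 5 match(es) in r → 5 row(s).
- l[5] uid=8 → 5 match(es) in r → 5 row(s).
Total: 25 matched + 1 padded = 26 rows.

26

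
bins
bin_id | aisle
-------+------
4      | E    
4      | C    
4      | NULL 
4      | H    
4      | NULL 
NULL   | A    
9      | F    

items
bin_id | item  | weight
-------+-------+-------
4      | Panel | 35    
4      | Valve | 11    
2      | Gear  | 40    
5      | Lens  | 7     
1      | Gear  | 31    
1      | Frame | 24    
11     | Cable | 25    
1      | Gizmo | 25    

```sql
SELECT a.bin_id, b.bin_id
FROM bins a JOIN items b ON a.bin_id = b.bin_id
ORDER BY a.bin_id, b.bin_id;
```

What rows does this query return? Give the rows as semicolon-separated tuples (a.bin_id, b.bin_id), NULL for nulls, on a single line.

INNER JOIN keeps only pairs where the ON condition holds.
Matching on a.bin_id = b.bin_id. A NULL in a compared column never satisfies the condition.
Matched pairs: 10.

(4, 4); (4, 4); (4, 4); (4, 4); (4, 4); (4, 4); (4, 4); (4, 4); (4, 4); (4, 4)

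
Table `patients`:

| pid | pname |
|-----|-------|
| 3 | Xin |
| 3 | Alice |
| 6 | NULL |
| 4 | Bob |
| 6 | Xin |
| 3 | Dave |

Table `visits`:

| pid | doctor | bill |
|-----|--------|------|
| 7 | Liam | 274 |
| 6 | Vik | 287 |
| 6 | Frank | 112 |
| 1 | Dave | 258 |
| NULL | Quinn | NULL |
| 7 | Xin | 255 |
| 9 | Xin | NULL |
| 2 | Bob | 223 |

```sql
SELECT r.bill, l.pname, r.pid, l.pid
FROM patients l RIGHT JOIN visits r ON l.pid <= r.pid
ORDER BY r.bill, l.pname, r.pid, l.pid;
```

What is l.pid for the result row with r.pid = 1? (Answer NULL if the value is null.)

RIGHT JOIN keeps every row from `visits`; unmatched rows get NULL for `patients`'s columns.
Matching on l.pid <= r.pid. A NULL in a compared column never satisfies the condition.
- l (pid=3) pairs with 5 row(s) of r.
- l (pid=3) pairs with 5 row(s) of r.
- l (pid=6) pairs with 5 row(s) of r.
- l (pid=4) pairs with 5 row(s) of r.
- l (pid=6) pairs with 5 row(s) of r.
- l (pid=3) pairs with 5 row(s) of r.
- 3 r row(s) had no l match → kept, l columns NULL.

NULL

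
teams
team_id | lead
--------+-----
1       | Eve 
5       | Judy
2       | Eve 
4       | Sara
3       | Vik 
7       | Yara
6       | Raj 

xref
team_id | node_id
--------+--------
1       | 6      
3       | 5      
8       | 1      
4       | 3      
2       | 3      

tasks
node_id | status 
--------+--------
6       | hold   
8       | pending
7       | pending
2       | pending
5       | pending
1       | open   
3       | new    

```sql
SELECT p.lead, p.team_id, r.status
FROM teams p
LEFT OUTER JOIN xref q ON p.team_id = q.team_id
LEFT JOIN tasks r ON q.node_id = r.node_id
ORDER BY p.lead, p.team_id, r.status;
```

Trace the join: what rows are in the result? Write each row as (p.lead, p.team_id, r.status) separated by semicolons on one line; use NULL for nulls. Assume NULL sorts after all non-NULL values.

(Eve, 1, hold); (Eve, 2, new); (Judy, 5, NULL); (Raj, 6, NULL); (Sara, 4, new); (Vik, 3, pending); (Yara, 7, NULL)

Joins associate left-to-right: teams LEFT JOIN xref on team_id gives 7 intermediate row(s).
Then LEFT JOIN `tasks r` on node_id: each of those 7 rows is kept; rows whose q.node_id has no match in r get NULL for r's columns.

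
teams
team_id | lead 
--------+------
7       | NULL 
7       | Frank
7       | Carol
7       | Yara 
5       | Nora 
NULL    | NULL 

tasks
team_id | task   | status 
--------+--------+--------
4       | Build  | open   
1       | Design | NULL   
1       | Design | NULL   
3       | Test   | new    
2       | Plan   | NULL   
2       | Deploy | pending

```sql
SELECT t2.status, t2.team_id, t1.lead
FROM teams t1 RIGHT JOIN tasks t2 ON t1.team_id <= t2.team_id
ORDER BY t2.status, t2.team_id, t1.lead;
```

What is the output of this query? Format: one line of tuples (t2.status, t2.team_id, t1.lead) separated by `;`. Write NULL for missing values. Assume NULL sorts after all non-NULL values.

(new, 3, NULL); (open, 4, NULL); (pending, 2, NULL); (NULL, 1, NULL); (NULL, 1, NULL); (NULL, 2, NULL)

RIGHT JOIN keeps every row from `tasks`; unmatched rows get NULL for `teams`'s columns.
Matching on t1.team_id <= t2.team_id. A NULL in a compared column never satisfies the condition.
Matched pairs: 0; unmatched t2 rows kept: 6.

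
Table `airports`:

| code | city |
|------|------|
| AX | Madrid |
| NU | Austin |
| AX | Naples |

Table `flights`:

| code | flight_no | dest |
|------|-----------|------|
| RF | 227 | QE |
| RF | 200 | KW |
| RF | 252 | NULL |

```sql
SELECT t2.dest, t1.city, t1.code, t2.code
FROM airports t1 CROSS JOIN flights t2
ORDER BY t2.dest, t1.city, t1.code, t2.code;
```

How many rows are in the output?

9

CROSS JOIN pairs every row of `airports` with every row of `flights`: 3 × 3 = 9 rows.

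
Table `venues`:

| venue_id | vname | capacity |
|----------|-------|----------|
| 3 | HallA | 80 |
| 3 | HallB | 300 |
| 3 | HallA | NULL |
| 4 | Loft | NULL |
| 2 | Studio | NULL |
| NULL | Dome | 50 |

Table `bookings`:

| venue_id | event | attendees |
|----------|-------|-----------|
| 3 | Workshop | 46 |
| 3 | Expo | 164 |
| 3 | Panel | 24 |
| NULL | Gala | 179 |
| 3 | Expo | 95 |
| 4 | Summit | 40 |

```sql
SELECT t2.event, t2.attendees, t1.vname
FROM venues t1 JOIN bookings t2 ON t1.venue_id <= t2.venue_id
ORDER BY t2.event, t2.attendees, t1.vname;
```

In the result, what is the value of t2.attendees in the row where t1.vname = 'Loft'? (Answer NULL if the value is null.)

INNER JOIN keeps only pairs where the ON condition holds.
Matching on t1.venue_id <= t2.venue_id. A NULL in a compared column never satisfies the condition.
- t1[0] venue_id=3 → 5 match(es) in t2 → 5 row(s).
- t1[1] venue_id=3 → 5 match(es) in t2 → 5 row(s).
- t1[2] venue_id=3 → 5 match(es) in t2 → 5 row(s).
- t1[3] venue_id=4 → 1 match(es) in t2 → 1 row(s).
- t1[4] venue_id=2 → 5 match(es) in t2 → 5 row(s).
- t1[5] venue_id=NULL → no match; dropped.

40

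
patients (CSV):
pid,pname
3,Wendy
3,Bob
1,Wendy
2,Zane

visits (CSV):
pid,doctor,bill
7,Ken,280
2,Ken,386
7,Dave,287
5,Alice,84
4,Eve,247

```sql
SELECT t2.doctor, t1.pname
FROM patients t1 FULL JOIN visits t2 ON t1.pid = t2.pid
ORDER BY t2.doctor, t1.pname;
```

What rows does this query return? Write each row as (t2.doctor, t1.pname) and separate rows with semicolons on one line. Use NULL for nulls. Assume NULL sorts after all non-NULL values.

FULL OUTER JOIN keeps every row from both sides; unmatched rows get NULL for the other side's columns.
Matching on t1.pid = t2.pid.
Matched pairs: 1; unmatched t1 rows kept: 3; unmatched t2 rows kept: 4.

(Alice, NULL); (Dave, NULL); (Eve, NULL); (Ken, Zane); (Ken, NULL); (NULL, Bob); (NULL, Wendy); (NULL, Wendy)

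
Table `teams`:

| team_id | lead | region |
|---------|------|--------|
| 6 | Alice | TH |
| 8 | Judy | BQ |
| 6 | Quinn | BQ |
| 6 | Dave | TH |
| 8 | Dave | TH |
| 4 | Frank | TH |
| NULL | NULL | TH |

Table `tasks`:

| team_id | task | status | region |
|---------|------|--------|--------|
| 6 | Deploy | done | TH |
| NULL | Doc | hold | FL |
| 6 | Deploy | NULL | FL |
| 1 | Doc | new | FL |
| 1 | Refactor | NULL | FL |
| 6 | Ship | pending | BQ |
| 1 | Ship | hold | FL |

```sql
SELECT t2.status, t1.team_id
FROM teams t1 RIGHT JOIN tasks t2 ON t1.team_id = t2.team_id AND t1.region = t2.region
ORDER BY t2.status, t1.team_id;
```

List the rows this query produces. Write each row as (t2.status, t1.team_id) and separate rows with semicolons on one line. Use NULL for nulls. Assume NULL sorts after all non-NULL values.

RIGHT JOIN keeps every row from `tasks`; unmatched rows get NULL for `teams`'s columns.
Matching on t1.team_id = t2.team_id AND t1.region = t2.region. A NULL in a compared column never satisfies the condition.
Matched pairs: 3; unmatched t2 rows kept: 5.

(done, 6); (done, 6); (hold, NULL); (hold, NULL); (new, NULL); (pending, 6); (NULL, NULL); (NULL, NULL)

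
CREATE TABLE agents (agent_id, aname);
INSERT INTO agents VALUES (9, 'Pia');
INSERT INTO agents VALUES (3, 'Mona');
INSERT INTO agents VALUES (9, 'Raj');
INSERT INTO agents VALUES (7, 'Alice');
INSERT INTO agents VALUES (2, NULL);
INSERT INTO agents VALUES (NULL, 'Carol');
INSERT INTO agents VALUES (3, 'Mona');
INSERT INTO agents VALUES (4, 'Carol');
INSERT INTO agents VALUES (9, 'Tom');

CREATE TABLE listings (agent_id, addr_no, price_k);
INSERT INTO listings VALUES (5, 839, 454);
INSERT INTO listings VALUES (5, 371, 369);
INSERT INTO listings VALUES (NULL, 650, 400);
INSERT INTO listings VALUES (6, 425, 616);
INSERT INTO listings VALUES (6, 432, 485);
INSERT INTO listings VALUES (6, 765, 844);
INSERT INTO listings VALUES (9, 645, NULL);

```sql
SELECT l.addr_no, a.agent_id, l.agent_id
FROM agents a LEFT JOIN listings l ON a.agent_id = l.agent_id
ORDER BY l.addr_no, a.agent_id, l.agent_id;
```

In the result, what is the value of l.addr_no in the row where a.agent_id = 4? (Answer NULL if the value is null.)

NULL

LEFT JOIN keeps every row from `agents`; unmatched rows get NULL for `listings`'s columns.
Matching on a.agent_id = l.agent_id. A NULL in a compared column never satisfies the condition.
- a[0] agent_id=9 → 1 match(es) in l → 1 row(s).
- a[1] agent_id=3 → no match; kept with NULLs on the l side.
- a[2] agent_id=9 → 1 match(es) in l → 1 row(s).
- a[3] agent_id=7 → no match; kept with NULLs on the l side.
- a[4] agent_id=2 → no match; kept with NULLs on the l side.
- a[5] agent_id=NULL → no match; kept with NULLs on the l side.
- a[6] agent_id=3 → no match; kept with NULLs on the l side.
- a[7] agent_id=4 → no match; kept with NULLs on the l side.
- a[8] agent_id=9 → 1 match(es) in l → 1 row(s).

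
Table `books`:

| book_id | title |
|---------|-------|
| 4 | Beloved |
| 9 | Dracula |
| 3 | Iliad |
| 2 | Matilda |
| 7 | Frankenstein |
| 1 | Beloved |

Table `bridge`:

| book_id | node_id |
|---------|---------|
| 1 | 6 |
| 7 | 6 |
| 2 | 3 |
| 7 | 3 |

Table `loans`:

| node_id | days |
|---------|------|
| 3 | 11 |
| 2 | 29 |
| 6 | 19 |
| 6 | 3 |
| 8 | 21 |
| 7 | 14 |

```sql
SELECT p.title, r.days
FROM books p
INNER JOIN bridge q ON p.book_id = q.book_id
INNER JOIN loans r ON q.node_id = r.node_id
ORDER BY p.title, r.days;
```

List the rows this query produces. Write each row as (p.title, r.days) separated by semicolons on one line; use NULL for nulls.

Evaluate left to right. First `books p INNER JOIN bridge q` on book_id: 4 row(s).
Then INNER JOIN `loans r` on node_id: keep only rows whose q.node_id appears in r.

(Beloved, 3); (Beloved, 19); (Frankenstein, 3); (Frankenstein, 11); (Frankenstein, 19); (Matilda, 11)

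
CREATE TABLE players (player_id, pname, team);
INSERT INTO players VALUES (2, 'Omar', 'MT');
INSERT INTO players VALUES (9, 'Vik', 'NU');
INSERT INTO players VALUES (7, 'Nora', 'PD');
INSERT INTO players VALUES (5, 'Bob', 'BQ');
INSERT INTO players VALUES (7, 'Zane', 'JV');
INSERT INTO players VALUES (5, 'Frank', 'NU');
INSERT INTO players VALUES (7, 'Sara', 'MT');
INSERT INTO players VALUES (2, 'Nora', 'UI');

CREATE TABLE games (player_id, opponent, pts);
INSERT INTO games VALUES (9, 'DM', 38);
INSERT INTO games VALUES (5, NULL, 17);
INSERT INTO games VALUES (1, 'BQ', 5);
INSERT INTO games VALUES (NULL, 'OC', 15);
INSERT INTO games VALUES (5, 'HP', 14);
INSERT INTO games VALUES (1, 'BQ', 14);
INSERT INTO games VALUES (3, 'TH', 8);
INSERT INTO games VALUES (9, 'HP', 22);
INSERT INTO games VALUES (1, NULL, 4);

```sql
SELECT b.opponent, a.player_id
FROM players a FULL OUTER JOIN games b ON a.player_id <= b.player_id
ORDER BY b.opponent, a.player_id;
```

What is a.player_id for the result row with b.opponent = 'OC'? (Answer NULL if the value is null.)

NULL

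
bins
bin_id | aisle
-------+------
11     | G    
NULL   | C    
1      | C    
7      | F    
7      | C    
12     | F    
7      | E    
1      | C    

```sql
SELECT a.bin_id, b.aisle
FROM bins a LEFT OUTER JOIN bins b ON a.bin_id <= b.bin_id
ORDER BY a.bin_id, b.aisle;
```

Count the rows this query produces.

33

LEFT JOIN keeps every row from `bins a`; unmatched rows get NULL for `bins b`'s columns.
Matching on a.bin_id <= b.bin_id. A NULL in a compared column never satisfies the condition.
Matched pairs: 32; unmatched a rows kept: 1.
Total: 32 matched + 1 padded = 33 rows.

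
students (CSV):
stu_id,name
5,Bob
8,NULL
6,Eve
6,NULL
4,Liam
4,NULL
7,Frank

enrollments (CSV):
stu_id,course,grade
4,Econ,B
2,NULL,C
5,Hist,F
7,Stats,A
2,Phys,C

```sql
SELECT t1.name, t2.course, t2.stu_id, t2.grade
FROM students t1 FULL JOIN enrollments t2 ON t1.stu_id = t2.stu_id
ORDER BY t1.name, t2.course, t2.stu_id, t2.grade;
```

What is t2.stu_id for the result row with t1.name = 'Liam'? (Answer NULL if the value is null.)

FULL OUTER JOIN keeps every row from both sides; unmatched rows get NULL for the other side's columns.
Matching on t1.stu_id = t2.stu_id.
- t1 row (stu_id=5): matches 1 t2 row(s) → 1 output row(s).
- t1 row (stu_id=8): no match → kept, t2 columns NULL.
- t1 row (stu_id=6): no match → kept, t2 columns NULL.
- t1 row (stu_id=6): no match → kept, t2 columns NULL.
- t1 row (stu_id=4): matches 1 t2 row(s) → 1 output row(s).
- t1 row (stu_id=4): matches 1 t2 row(s) → 1 output row(s).
- t1 row (stu_id=7): matches 1 t2 row(s) → 1 output row(s).
- 2 row(s) from t2 found no t1 partner → padded with NULL.

4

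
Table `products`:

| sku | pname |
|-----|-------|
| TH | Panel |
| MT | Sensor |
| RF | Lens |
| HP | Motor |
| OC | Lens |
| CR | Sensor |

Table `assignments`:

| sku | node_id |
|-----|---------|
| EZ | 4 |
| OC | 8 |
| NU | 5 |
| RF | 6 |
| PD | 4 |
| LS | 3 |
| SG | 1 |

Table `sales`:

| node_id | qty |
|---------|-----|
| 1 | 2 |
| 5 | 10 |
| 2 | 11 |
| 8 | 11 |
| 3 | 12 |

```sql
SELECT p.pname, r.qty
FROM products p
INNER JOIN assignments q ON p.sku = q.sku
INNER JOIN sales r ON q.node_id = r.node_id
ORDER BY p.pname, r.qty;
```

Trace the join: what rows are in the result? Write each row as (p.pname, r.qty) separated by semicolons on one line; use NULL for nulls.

(Lens, 11)

Joins associate left-to-right: products INNER JOIN assignments on sku gives 2 intermediate row(s).
Then INNER JOIN `sales r` on node_id: keep only rows whose q.node_id appears in r.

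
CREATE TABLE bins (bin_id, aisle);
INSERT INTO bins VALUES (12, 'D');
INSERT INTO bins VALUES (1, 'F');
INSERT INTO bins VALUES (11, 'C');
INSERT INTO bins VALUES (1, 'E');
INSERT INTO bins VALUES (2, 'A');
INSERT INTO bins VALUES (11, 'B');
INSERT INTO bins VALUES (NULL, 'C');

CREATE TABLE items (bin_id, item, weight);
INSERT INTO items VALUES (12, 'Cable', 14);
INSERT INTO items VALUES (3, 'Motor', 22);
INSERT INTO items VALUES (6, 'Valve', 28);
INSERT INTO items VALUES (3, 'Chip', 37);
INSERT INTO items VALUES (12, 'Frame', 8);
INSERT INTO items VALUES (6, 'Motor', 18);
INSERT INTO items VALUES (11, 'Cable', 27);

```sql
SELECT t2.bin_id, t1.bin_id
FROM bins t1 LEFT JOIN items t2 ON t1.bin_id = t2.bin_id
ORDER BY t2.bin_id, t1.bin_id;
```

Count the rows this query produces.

8

LEFT JOIN keeps every row from `bins`; unmatched rows get NULL for `items`'s columns.
Matching on t1.bin_id = t2.bin_id. A NULL in a compared column never satisfies the condition.
- t1 (bin_id=12) pairs with 2 row(s) of t2.
- t1 (bin_id=1) has no partner → padded with NULL.
- t1 (bin_id=11) pairs with 1 row(s) of t2.
- t1 (bin_id=1) has no partner → padded with NULL.
- t1 (bin_id=2) has no partner → padded with NULL.
- t1 (bin_id=11) pairs with 1 row(s) of t2.
- t1 (bin_id=NULL) has no partner → padded with NULL.
Total: 4 matched + 4 padded = 8 rows.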